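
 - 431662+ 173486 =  - 258176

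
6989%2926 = 1137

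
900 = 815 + 85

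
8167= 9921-1754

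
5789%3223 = 2566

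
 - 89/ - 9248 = 89/9248  =  0.01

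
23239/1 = 23239=23239.00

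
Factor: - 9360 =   -  2^4 * 3^2*5^1*13^1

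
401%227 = 174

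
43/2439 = 43/2439=0.02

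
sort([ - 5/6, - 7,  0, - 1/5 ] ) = [ - 7, - 5/6, - 1/5, 0 ] 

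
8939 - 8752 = 187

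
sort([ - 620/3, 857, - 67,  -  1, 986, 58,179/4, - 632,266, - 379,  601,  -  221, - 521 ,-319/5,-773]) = [ - 773, - 632, - 521 , - 379 , - 221,-620/3, -67,-319/5,-1,179/4, 58,266 , 601, 857, 986]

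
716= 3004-2288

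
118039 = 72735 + 45304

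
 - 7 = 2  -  9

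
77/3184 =77/3184 = 0.02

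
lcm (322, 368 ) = 2576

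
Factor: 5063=61^1 * 83^1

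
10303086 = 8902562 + 1400524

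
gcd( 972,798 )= 6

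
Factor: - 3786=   -  2^1*3^1*631^1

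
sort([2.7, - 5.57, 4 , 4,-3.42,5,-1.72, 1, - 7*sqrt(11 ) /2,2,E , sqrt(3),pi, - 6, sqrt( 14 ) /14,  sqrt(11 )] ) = [ - 7*sqrt (11 )/2, - 6, - 5.57, - 3.42, - 1.72, sqrt(14 ) /14, 1,sqrt ( 3), 2,  2.7, E,pi, sqrt( 11 ), 4,4,  5]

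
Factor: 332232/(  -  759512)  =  - 3^1*13^ (  -  1) * 67^( - 1)*127^1 =- 381/871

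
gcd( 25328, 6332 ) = 6332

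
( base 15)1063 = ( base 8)6614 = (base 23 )6CI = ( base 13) 176a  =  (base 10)3468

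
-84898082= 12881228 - 97779310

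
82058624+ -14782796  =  67275828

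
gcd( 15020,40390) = 10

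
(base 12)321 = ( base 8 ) 711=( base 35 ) D2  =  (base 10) 457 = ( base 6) 2041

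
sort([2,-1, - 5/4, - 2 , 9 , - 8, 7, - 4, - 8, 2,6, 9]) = [ - 8, - 8, - 4, - 2, - 5/4, - 1, 2 , 2,6  ,  7,9 , 9 ] 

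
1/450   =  1/450=0.00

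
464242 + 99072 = 563314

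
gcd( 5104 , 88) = 88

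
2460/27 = 820/9 = 91.11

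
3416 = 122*28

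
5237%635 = 157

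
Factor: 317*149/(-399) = - 3^(-1 )*7^(  -  1)*19^( - 1)*149^1*317^1 = - 47233/399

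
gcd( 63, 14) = 7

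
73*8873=647729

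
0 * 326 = 0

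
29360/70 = 2936/7  =  419.43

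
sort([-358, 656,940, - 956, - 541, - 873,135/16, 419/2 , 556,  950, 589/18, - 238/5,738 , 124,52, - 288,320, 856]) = [ - 956, -873, - 541 ,-358, - 288, - 238/5 , 135/16, 589/18,52 , 124,419/2,320, 556,656,  738, 856, 940, 950]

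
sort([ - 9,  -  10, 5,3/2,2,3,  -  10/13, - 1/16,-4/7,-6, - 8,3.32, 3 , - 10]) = [ - 10, - 10, -9, - 8,  -  6,  -  10/13, - 4/7, - 1/16,3/2,2,3, 3, 3.32, 5] 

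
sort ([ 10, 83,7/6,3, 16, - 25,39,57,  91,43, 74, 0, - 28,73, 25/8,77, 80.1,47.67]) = [ - 28, - 25,0 , 7/6,3,  25/8, 10 , 16,39, 43,47.67 , 57 , 73, 74,77,80.1 , 83, 91]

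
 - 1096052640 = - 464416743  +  -631635897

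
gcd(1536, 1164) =12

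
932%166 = 102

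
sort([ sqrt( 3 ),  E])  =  [sqrt(3), E] 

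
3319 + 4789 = 8108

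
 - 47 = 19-66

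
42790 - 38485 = 4305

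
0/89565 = 0 = 0.00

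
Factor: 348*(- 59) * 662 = -2^3*3^1 * 29^1*59^1* 331^1 = -  13592184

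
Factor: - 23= -23^1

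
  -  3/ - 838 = 3/838=0.00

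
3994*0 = 0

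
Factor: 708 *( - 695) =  - 2^2*3^1*5^1*  59^1*139^1 = - 492060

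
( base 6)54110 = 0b1110011011010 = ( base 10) 7386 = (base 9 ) 11116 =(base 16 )1cda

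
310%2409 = 310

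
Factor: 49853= 49853^1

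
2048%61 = 35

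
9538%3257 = 3024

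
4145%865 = 685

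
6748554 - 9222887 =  - 2474333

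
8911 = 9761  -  850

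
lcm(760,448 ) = 42560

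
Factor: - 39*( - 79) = 3^1*13^1 * 79^1  =  3081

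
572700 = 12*47725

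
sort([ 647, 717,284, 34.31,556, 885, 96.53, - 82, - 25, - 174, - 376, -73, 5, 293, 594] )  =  [ - 376, - 174, - 82, - 73,-25 , 5, 34.31, 96.53, 284, 293, 556 , 594, 647,717,885]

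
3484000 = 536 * 6500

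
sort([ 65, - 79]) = [-79,  65]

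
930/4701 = 310/1567 = 0.20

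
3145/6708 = 3145/6708   =  0.47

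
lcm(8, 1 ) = 8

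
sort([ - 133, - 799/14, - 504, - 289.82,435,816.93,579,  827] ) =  [ - 504, - 289.82, - 133 ,  -  799/14,435,579, 816.93,827]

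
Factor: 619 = 619^1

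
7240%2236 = 532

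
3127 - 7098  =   - 3971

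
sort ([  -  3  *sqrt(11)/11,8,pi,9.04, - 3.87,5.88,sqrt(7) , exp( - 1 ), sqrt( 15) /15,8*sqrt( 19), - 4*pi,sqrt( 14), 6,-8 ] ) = [ - 4  *pi, - 8,-3.87, - 3  *sqrt( 11) /11, sqrt( 15)/15, exp( - 1 ),sqrt ( 7 ),  pi,sqrt( 14 ), 5.88,6 , 8, 9.04,8*sqrt( 19 )] 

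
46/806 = 23/403  =  0.06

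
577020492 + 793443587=1370464079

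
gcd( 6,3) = 3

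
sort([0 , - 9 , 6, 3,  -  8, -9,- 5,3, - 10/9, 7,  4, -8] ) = [ - 9,  -  9, - 8, - 8, - 5, - 10/9, 0,3, 3, 4,6, 7]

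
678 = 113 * 6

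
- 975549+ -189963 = -1165512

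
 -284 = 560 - 844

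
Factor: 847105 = 5^1*7^1*24203^1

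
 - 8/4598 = - 4/2299 =- 0.00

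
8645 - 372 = 8273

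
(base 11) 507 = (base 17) 220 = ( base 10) 612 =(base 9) 750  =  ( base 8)1144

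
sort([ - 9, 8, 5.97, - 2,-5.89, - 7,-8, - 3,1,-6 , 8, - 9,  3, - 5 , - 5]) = [- 9, - 9, - 8, - 7, - 6, - 5.89, - 5, - 5, - 3, - 2,1, 3,5.97,  8,  8]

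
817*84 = 68628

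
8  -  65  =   - 57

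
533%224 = 85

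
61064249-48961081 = 12103168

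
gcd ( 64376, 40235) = 8047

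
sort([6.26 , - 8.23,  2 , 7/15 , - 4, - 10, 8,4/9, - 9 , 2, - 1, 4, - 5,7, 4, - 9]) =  [-10, - 9,-9, - 8.23,  -  5, - 4, - 1 , 4/9,7/15,2,  2, 4 , 4, 6.26 , 7, 8 ] 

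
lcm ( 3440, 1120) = 48160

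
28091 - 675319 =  - 647228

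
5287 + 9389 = 14676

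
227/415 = 227/415 = 0.55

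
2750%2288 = 462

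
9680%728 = 216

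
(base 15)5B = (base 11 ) 79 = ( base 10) 86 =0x56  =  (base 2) 1010110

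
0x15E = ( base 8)536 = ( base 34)AA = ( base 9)428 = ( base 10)350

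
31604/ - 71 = - 31604/71=- 445.13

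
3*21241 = 63723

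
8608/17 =506+6/17= 506.35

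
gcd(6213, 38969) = 19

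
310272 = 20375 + 289897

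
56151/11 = 56151/11= 5104.64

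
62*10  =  620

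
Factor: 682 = 2^1*11^1*31^1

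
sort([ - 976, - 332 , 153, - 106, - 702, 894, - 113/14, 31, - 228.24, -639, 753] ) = [ - 976, - 702, - 639, - 332, - 228.24, - 106,  -  113/14, 31,  153, 753, 894 ]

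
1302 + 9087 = 10389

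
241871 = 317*763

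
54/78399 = 6/8711 = 0.00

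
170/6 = 28 + 1/3 = 28.33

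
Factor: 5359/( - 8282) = -2^( - 1)*23^1*41^( - 1)*101^( - 1 )*233^1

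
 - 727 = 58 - 785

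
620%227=166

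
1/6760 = 1/6760 = 0.00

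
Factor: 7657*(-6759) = -3^2*13^1*19^1*31^1*751^1  =  - 51753663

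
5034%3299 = 1735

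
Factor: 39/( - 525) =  - 5^( - 2 )*7^ ( - 1 )*13^1 = - 13/175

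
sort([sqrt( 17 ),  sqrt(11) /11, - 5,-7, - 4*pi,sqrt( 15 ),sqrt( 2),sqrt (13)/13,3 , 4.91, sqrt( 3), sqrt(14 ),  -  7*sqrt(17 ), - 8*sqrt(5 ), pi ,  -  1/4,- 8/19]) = [ - 7*sqrt( 17), - 8*sqrt( 5)  , - 4*pi, - 7, - 5, - 8/19,-1/4,sqrt ( 13 ) /13 , sqrt (11 )/11,  sqrt(2),sqrt (3 ), 3 , pi , sqrt(14), sqrt( 15 ), sqrt( 17) , 4.91] 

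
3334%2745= 589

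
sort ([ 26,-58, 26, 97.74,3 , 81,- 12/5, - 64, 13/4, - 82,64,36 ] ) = [ - 82, - 64,-58, - 12/5,  3,13/4,  26, 26 , 36,64,81, 97.74] 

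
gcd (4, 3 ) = 1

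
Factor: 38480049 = 3^3*1425187^1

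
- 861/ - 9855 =287/3285 = 0.09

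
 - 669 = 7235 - 7904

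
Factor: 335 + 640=3^1*5^2*13^1 = 975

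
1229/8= 1229/8 = 153.62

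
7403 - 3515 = 3888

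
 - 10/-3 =3+1/3= 3.33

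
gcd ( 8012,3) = 1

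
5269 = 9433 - 4164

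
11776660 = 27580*427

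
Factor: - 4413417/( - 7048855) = 3^1 * 5^(  -  1)*11^(  -  2)*61^(- 1 ) * 191^( - 1)*691^1*2129^1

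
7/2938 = 7/2938 =0.00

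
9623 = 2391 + 7232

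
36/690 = 6/115 = 0.05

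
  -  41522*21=-871962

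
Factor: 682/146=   11^1*31^1*73^ ( - 1 ) = 341/73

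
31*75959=2354729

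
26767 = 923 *29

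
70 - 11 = 59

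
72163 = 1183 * 61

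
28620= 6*4770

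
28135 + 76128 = 104263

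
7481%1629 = 965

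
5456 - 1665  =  3791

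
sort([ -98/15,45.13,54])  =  [-98/15, 45.13,54]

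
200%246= 200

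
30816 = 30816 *1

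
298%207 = 91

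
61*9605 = 585905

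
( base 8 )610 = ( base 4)12020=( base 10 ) 392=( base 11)327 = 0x188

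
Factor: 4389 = 3^1 * 7^1*11^1*19^1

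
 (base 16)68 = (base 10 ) 104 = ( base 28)3k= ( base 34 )32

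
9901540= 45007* 220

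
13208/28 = 471 + 5/7 = 471.71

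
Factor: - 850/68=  - 2^(  -  1)*5^2 = - 25/2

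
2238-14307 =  - 12069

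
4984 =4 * 1246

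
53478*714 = 38183292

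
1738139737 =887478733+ 850661004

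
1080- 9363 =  - 8283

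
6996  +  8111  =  15107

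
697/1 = 697 = 697.00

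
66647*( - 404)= - 26925388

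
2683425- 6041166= - 3357741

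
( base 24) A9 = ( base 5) 1444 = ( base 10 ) 249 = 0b11111001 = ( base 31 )81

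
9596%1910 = 46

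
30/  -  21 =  - 10/7 = -  1.43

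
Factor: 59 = 59^1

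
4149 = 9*461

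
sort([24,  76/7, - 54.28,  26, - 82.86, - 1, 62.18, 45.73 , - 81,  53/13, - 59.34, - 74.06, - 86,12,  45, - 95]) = [ - 95, - 86, - 82.86, - 81, - 74.06,-59.34, - 54.28, - 1,  53/13,76/7 , 12, 24, 26,45, 45.73,  62.18]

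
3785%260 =145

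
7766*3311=25713226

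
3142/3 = 1047 + 1/3  =  1047.33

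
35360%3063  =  1667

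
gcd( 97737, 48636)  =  3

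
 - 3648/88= - 42 + 6/11=- 41.45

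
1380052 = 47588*29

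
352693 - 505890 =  - 153197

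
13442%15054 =13442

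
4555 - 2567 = 1988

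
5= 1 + 4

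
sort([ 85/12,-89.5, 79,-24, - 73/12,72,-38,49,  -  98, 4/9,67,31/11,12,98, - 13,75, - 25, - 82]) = [- 98 ,-89.5,-82, - 38,-25,-24, -13 ,-73/12,4/9, 31/11, 85/12,12,49,67,72 , 75,79,98] 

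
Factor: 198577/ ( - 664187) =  - 17^1*29^( - 1 )*37^(-1)*619^( - 1 )*11681^1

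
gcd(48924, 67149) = 81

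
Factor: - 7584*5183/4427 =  - 39307872/4427=- 2^5*3^1*19^( - 1)*71^1*73^1*79^1  *  233^( - 1)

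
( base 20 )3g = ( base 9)84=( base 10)76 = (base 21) 3D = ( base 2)1001100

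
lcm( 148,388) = 14356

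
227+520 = 747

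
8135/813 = 10 + 5/813 = 10.01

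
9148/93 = 9148/93 = 98.37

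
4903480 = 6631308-1727828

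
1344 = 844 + 500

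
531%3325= 531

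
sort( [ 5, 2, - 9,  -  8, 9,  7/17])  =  [ - 9, - 8, 7/17,2, 5,9]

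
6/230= 3/115  =  0.03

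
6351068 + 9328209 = 15679277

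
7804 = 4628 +3176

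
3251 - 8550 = -5299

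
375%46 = 7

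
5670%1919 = 1832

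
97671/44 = 97671/44 = 2219.80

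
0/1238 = 0 = 0.00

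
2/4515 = 2/4515 = 0.00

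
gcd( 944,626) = 2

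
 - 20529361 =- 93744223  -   - 73214862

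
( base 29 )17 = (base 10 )36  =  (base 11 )33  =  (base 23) 1D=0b100100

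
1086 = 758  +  328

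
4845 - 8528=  - 3683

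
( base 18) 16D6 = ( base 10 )8016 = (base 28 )a68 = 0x1f50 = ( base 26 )bm8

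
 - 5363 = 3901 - 9264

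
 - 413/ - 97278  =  413/97278 = 0.00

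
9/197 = 9/197 = 0.05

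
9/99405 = 1/11045 = 0.00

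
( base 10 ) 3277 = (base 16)CCD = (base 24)5gd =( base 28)451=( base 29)3q0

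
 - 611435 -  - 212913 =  - 398522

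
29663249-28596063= 1067186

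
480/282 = 80/47 = 1.70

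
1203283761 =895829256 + 307454505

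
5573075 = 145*38435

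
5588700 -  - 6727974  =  12316674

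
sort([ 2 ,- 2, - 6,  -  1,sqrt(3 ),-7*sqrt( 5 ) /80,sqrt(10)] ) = [ - 6, - 2,-1,-7* sqrt(5)/80,sqrt( 3) , 2,sqrt ( 10)]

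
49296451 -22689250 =26607201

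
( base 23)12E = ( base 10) 589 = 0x24D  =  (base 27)lm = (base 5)4324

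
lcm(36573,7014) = 512022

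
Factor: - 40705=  - 5^1*7^1*1163^1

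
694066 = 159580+534486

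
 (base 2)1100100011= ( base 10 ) 803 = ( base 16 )323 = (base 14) 415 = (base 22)1eb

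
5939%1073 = 574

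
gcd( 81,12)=3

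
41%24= 17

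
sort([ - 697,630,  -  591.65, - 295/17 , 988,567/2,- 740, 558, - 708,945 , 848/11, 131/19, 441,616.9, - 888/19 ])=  [  -  740,-708, -697, - 591.65, - 888/19 , - 295/17,131/19, 848/11, 567/2,  441,  558,616.9, 630,945,988] 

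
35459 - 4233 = 31226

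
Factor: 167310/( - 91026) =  - 5^1*11^1*13^1*389^( - 1)=-  715/389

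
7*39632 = 277424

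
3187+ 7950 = 11137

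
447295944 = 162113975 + 285181969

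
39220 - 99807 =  - 60587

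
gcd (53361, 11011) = 847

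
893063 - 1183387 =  - 290324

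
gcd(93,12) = 3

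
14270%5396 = 3478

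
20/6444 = 5/1611 = 0.00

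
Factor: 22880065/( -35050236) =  - 1760005/2696172= - 2^( - 2) * 3^( - 1)*5^1  *13^1*83^( -1 ) * 2707^ (- 1 )*27077^1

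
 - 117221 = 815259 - 932480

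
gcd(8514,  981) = 9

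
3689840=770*4792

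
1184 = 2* 592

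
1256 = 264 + 992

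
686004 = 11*62364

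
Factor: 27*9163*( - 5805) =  - 1436162805 = - 3^6*5^1*7^2 * 11^1*17^1  *43^1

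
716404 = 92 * 7787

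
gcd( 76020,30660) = 420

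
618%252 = 114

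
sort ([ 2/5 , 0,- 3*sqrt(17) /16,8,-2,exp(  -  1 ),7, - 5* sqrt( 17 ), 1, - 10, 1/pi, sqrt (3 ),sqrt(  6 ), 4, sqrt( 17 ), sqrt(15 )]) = [ - 5*sqrt (17 ), - 10, - 2, - 3*  sqrt( 17) /16,0,1/pi,exp(-1 ),2/5, 1,sqrt( 3),sqrt (6 ),sqrt( 15),4 , sqrt( 17 ), 7, 8 ] 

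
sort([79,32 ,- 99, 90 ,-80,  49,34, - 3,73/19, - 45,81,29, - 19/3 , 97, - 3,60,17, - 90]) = [ - 99,-90,-80, - 45, - 19/3,-3, - 3,73/19,  17,29 , 32,34,49 , 60, 79,81,90, 97]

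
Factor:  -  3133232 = -2^4*31^1*6317^1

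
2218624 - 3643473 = -1424849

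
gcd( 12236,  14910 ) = 14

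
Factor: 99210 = 2^1*3^1*5^1*3307^1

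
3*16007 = 48021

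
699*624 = 436176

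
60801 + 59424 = 120225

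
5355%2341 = 673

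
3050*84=256200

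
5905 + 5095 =11000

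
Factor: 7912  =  2^3*23^1*43^1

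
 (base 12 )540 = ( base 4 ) 30000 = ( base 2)1100000000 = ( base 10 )768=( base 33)n9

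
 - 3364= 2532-5896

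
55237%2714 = 957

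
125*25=3125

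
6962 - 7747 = -785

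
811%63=55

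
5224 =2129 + 3095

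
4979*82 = 408278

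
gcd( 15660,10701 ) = 261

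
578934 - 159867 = 419067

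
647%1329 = 647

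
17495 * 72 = 1259640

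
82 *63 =5166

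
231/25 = 231/25 = 9.24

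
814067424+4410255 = 818477679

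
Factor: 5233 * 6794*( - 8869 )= - 2^1 * 7^2*  43^1 * 79^1 * 181^1 *5233^1 = - 315319574738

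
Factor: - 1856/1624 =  - 8/7 = -  2^3*7^( - 1) 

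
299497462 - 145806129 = 153691333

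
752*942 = 708384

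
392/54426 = 196/27213 = 0.01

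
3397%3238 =159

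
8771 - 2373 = 6398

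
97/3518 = 97/3518=0.03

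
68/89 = 68/89 = 0.76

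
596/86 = 6 + 40/43  =  6.93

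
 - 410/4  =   - 103 + 1/2 = - 102.50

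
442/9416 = 221/4708= 0.05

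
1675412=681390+994022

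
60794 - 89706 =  - 28912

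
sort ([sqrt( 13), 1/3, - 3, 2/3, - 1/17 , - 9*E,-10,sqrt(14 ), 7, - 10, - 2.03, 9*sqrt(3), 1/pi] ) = [  -  9*E, - 10, - 10, - 3,-2.03,-1/17,1/pi, 1/3,2/3,sqrt(13 ),sqrt ( 14 ),  7 , 9 * sqrt(3)]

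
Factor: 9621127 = 29^1*103^1*3221^1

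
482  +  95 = 577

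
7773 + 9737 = 17510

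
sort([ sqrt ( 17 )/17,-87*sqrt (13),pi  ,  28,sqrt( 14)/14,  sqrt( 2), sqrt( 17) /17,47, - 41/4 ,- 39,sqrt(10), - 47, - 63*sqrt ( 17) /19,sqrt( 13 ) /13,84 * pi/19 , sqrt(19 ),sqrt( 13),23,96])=[ - 87*sqrt(13), - 47, - 39, - 63*sqrt( 17 ) /19,  -  41/4, sqrt( 17 ) /17,sqrt( 17 )/17, sqrt( 14 )/14, sqrt(13)/13,sqrt(2),pi,  sqrt( 10),sqrt ( 13),sqrt( 19 ),84*pi/19,23, 28,47 , 96]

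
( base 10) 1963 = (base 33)1qg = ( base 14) A03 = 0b11110101011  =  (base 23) 3g8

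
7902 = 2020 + 5882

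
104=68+36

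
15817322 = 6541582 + 9275740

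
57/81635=57/81635= 0.00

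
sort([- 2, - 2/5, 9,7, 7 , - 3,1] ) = [  -  3, - 2, - 2/5,1,7,7, 9] 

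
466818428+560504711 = 1027323139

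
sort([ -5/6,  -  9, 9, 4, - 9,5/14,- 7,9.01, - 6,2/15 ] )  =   [ - 9, - 9, - 7,  -  6, - 5/6, 2/15, 5/14,4,9,9.01 ]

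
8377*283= 2370691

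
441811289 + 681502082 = 1123313371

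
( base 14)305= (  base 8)1121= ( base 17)20F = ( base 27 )LQ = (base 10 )593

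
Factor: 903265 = 5^1*11^2*1493^1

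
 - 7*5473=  - 38311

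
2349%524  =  253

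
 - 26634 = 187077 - 213711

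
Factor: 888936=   2^3*3^1  *  37039^1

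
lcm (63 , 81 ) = 567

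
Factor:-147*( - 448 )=2^6*3^1*7^3 = 65856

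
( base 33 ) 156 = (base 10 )1260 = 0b10011101100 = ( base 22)2d6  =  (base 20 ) 330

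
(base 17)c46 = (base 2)110111010110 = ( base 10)3542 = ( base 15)10B2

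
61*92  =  5612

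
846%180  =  126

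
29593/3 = 9864 + 1/3 = 9864.33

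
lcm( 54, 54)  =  54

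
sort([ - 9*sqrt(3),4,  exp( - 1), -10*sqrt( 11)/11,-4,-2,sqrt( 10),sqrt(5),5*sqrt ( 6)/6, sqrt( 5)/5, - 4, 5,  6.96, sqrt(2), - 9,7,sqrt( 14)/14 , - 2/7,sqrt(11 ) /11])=[ -9*sqrt(3) , - 9,- 4,-4, - 10*sqrt( 11)/11, - 2,-2/7,sqrt (14)/14,  sqrt( 11) /11, exp ( - 1),sqrt( 5)/5, sqrt(2),5*sqrt (6)/6, sqrt(5),sqrt( 10 ),4,  5,6.96,7]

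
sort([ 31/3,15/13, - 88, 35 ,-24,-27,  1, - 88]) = [-88, - 88 ,  -  27,-24, 1, 15/13, 31/3,35]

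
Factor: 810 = 2^1*3^4*5^1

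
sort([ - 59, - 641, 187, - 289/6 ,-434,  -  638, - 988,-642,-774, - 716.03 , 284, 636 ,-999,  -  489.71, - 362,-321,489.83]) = [-999, - 988 , - 774,-716.03,  -  642,  -  641, - 638, - 489.71,- 434,-362, - 321, - 59, - 289/6 , 187, 284,  489.83, 636]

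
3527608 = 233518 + 3294090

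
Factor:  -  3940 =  - 2^2*5^1*197^1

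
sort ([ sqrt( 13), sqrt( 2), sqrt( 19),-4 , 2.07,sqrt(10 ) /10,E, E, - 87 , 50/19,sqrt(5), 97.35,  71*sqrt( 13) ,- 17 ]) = [-87, - 17, - 4,sqrt(10)/10,sqrt(2 ) , 2.07, sqrt( 5), 50/19, E,  E,  sqrt(13), sqrt(19),97.35, 71*sqrt(13 ) ]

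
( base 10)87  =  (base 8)127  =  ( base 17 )52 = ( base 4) 1113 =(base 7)153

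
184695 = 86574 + 98121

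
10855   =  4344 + 6511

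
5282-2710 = 2572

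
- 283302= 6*(-47217)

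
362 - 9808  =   - 9446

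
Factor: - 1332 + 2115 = 3^3  *  29^1 = 783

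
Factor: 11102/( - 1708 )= -13/2 = -2^( - 1)*13^1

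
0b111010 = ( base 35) 1n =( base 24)2A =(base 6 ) 134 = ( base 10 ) 58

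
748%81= 19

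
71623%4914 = 2827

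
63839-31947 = 31892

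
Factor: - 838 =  - 2^1*419^1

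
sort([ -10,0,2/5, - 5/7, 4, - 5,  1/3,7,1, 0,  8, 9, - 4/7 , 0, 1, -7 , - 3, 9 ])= [- 10,- 7, - 5, - 3, - 5/7, - 4/7,0,0,0, 1/3,  2/5, 1,1,4, 7,8,  9, 9]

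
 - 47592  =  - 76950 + 29358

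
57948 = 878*66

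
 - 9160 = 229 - 9389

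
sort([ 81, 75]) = [ 75,81]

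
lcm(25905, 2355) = 25905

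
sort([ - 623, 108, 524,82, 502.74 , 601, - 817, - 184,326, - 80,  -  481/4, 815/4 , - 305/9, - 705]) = [ - 817,-705, - 623, - 184, - 481/4, - 80,-305/9, 82,  108 , 815/4, 326, 502.74, 524, 601]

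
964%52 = 28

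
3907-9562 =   -  5655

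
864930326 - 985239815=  - 120309489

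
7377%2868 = 1641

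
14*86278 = 1207892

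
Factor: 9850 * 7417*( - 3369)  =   - 2^1*3^1*5^2*197^1*1123^1*7417^1 = - 246130549050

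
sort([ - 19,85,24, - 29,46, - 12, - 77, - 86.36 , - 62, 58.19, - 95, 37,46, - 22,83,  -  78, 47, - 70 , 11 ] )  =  [ - 95, - 86.36, - 78, - 77, - 70, - 62, - 29 , - 22, - 19, - 12,11,24,37,46,46,47,58.19, 83, 85]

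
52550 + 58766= 111316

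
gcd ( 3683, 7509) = 1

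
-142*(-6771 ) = 961482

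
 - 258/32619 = - 86/10873 = -0.01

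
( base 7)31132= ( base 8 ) 16702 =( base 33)6ws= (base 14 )2ac2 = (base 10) 7618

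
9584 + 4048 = 13632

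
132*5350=706200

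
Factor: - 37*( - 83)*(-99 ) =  - 304029 =-3^2*11^1*37^1 *83^1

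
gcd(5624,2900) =4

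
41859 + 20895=62754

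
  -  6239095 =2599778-8838873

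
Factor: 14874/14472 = 37/36 =2^( - 2 )*3^( - 2 )*37^1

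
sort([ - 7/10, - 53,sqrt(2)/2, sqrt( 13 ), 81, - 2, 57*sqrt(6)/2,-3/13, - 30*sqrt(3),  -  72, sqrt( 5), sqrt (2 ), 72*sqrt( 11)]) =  [ - 72, - 53, - 30*sqrt( 3),-2, - 7/10, - 3/13,sqrt (2) /2, sqrt( 2 ),  sqrt(5),  sqrt( 13 ), 57*sqrt( 6 )/2, 81, 72*sqrt( 11) ]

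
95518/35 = 95518/35 = 2729.09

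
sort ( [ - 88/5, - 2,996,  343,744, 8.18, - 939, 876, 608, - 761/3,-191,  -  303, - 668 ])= [ - 939, - 668,- 303,- 761/3, - 191, - 88/5, - 2, 8.18,343, 608,744,876,996] 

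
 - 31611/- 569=55+ 316/569 = 55.56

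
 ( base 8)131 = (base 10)89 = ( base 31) 2R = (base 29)32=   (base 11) 81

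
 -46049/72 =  - 46049/72 = - 639.57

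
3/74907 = 1/24969 =0.00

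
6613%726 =79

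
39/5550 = 13/1850 = 0.01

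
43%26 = 17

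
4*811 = 3244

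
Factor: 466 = 2^1 * 233^1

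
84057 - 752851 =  - 668794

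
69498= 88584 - 19086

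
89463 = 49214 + 40249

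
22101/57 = 387+14/19= 387.74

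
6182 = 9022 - 2840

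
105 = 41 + 64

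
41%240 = 41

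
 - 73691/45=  - 1638 + 19/45 =- 1637.58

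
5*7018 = 35090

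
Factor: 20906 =2^1*10453^1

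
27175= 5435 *5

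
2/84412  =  1/42206 = 0.00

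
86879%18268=13807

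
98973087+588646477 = 687619564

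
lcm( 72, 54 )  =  216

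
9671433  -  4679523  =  4991910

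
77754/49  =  1586 + 40/49 = 1586.82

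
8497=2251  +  6246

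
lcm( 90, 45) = 90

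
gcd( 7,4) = 1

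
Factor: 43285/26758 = 2^ ( - 1 )*5^1*11^1*17^( - 1) = 55/34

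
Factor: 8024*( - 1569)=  - 12589656 =- 2^3*3^1*17^1*59^1*523^1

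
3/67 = 3/67 = 0.04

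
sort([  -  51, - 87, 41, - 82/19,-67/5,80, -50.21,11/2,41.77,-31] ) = [ - 87,  -  51, - 50.21,-31, - 67/5, - 82/19,11/2, 41,  41.77, 80] 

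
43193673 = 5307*8139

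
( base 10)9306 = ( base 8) 22132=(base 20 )1356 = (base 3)110202200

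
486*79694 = 38731284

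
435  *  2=870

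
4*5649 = 22596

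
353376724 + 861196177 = 1214572901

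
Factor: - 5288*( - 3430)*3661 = 2^4*5^1*7^4* 523^1*661^1 = 66402632240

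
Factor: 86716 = 2^2*7^1*19^1*163^1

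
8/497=8/497 = 0.02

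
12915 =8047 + 4868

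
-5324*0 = 0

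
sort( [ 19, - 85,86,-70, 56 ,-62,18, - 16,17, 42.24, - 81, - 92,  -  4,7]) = [ - 92, - 85, - 81, - 70, - 62, - 16, - 4,7,17, 18, 19,42.24,56,86]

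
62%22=18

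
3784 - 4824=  - 1040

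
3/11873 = 3/11873 = 0.00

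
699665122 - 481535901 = 218129221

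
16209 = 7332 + 8877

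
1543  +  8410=9953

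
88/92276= 22/23069 =0.00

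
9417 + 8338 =17755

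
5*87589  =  437945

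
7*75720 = 530040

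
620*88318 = 54757160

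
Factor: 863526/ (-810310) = -3^1*5^( - 1)* 43^1 * 3347^1*  81031^( - 1) =- 431763/405155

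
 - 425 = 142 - 567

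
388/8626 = 194/4313 = 0.04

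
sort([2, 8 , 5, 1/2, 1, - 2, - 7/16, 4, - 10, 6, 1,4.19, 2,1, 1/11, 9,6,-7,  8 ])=[ - 10, - 7 , - 2, - 7/16,  1/11,  1/2, 1, 1,1, 2, 2 , 4,4.19,5, 6, 6  ,  8, 8, 9]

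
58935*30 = 1768050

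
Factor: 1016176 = 2^4 * 7^1*43^1*211^1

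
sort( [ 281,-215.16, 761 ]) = [  -  215.16, 281,761] 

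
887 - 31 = 856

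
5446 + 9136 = 14582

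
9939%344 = 307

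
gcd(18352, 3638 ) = 2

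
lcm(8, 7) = 56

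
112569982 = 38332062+74237920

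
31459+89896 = 121355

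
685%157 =57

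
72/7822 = 36/3911 = 0.01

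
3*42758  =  128274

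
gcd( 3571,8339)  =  1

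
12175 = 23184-11009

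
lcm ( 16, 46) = 368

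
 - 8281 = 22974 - 31255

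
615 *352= 216480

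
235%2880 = 235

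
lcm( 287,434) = 17794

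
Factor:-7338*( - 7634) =56018292 =2^2 * 3^1*11^1*347^1*1223^1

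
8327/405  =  8327/405 = 20.56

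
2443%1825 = 618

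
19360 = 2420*8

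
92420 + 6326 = 98746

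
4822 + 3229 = 8051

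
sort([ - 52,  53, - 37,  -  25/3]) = [ - 52, - 37, - 25/3,  53 ]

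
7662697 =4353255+3309442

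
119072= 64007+55065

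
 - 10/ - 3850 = 1/385 = 0.00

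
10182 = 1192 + 8990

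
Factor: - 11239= - 11239^1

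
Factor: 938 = 2^1*7^1*67^1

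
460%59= 47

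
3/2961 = 1/987 = 0.00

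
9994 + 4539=14533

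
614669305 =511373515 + 103295790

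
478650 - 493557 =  - 14907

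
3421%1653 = 115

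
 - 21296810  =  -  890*23929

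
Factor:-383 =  - 383^1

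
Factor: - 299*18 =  - 2^1*3^2 * 13^1*23^1 = - 5382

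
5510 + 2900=8410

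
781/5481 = 781/5481 = 0.14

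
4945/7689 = 4945/7689= 0.64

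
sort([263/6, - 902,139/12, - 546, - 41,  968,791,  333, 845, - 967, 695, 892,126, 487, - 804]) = [- 967, - 902, - 804, - 546, - 41, 139/12,263/6, 126, 333, 487,695, 791, 845, 892, 968 ]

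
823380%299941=223498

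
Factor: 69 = 3^1*23^1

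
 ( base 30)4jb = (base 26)64l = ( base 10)4181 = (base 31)4ar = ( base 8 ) 10125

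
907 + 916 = 1823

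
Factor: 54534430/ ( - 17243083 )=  - 2^1 *5^1*11^( - 1)*13^( - 1)*17^(- 1 )*41^( - 1 )*173^(-1 ) * 431^1*12653^1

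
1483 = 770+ 713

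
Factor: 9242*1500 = 2^3*3^1*5^3*4621^1   =  13863000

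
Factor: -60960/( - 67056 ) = 2^1*5^1 * 11^( - 1)= 10/11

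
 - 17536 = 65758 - 83294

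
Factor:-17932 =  - 2^2*4483^1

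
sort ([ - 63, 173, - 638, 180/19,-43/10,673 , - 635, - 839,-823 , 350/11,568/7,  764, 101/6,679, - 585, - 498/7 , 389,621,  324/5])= [ - 839,  -  823, - 638, - 635, - 585,  -  498/7, - 63, - 43/10 , 180/19  ,  101/6, 350/11,324/5,568/7,  173, 389,621,673,679 , 764 ] 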